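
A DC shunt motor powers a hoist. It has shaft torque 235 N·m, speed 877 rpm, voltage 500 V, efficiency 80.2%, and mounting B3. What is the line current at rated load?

53.8 A

ω = 2π×877/60 = 91.84 rad/s; P_out = τω = 235 × 91.84 = 21582 W
P_in = P_out / η = 21582 / 0.802 = 26910 W
I = P_in / V = 26910 / 500 = 53.8 A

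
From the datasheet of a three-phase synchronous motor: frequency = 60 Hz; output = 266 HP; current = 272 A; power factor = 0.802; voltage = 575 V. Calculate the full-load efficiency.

91.3 %

P_out = 266 × 746 = 198436 W
P_in = √3·V_L·I_L·cosφ = 1.732 × 575 × 272 × 0.802 = 217250 W
η = P_out / P_in = 198436 / 217250 = 0.913 = 91.3%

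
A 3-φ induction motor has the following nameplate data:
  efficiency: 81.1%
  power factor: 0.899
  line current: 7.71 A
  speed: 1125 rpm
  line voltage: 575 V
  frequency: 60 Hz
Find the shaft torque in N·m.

P_in = √3·V·I·cosφ = 1.732 × 575 × 7.71 × 0.899 = 6903 W
P_out = η·P_in = 0.811 × 6903 = 5598 W
n = 1125 rpm
ω = 2π×1125/60 = 117.8 rad/s
τ = P_out/ω = 5598/117.8 = 47.5 N·m

47.5 N·m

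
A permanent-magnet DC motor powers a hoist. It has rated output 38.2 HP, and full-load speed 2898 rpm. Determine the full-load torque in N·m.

93.9 N·m

P_out = 38.2 × 746 = 28497 W
ω = 2π × 2898/60 = 303.5 rad/s
τ = P_out/ω = 28497/303.5 = 93.9 N·m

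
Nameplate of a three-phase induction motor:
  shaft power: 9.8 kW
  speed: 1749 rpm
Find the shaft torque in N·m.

ω = 2π × 1749/60 = 183.2 rad/s
τ = P/ω = 9800/183.2 = 53.5 N·m

53.5 N·m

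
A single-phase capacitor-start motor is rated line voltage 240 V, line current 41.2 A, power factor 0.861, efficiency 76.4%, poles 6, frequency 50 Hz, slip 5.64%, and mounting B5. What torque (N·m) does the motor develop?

65.8 N·m

P_in = V·I·cosφ = 240 × 41.2 × 0.861 = 8514 W
P_out = η·P_in = 0.764 × 8514 = 6505 W
n_s = 120×50/6 = 1000 rpm; n = 1000×(1−0.0564) = 944 rpm
ω = 2π×944/60 = 98.86 rad/s
τ = P_out/ω = 6505/98.86 = 65.8 N·m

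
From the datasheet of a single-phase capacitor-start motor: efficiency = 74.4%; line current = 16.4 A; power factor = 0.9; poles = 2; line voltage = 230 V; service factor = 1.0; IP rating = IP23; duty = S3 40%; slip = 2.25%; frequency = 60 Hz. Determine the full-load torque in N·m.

6.85 N·m

P_in = V·I·cosφ = 230 × 16.4 × 0.9 = 3395 W
P_out = η·P_in = 0.744 × 3395 = 2526 W
n_s = 120×60/2 = 3600 rpm; n = 3600×(1−0.0225) = 3519 rpm
ω = 2π×3519/60 = 368.5 rad/s
τ = P_out/ω = 2526/368.5 = 6.85 N·m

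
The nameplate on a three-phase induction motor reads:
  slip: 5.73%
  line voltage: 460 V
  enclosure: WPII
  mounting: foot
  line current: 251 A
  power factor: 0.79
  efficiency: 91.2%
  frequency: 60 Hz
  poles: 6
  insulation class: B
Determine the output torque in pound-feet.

P_in = √3·V·I·cosφ = 1.732 × 460 × 251 × 0.79 = 157982 W
P_out = η·P_in = 0.912 × 157982 = 144080 W
n_s = 120×60/6 = 1200 rpm; n = 1200×(1−0.0573) = 1131 rpm
ω = 2π×1131/60 = 118.4 rad/s
τ = P_out/ω = 144080/118.4 = 1217 N·m
In lb·ft: 1217/1.356 = 897 lb·ft

897 lb·ft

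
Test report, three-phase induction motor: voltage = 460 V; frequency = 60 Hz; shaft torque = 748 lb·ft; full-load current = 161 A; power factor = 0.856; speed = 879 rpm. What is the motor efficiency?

τ = 748 lb·ft × 1.356 = 1014 N·m
ω = 2π × 879/60 = 92.05 rad/s; P_out = τω = 1014 × 92.05 = 93339 W
P_in = √3·V_L·I_L·cosφ = 1.732 × 460 × 161 × 0.856 = 109801 W
η = P_out / P_in = 93339 / 109801 = 0.850 = 85.0%

85.0 %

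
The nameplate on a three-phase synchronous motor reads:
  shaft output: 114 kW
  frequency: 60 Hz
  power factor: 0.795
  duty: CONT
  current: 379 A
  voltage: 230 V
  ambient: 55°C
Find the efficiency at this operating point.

95.0 %

P_out = 114 kW = 114000 W
P_in = √3·V_L·I_L·cosφ = 1.732 × 230 × 379 × 0.795 = 120028 W
η = P_out / P_in = 114000 / 120028 = 0.950 = 95.0%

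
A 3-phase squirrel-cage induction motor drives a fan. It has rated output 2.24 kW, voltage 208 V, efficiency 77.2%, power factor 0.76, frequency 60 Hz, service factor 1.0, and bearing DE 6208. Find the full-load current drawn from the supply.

10.6 A

P_out = 2.24 kW = 2240 W
P_in = P_out / η = 2240 / 0.772 = 2902 W
I_L = P_in / (√3·V_L·cosφ) = 2902 / (1.732 × 208 × 0.76) = 10.6 A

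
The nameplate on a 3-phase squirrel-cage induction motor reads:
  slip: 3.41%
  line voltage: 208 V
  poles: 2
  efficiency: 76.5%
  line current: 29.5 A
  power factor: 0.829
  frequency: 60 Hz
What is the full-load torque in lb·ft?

P_in = √3·V·I·cosφ = 1.732 × 208 × 29.5 × 0.829 = 8810 W
P_out = η·P_in = 0.765 × 8810 = 6740 W
n_s = 120×60/2 = 3600 rpm; n = 3600×(1−0.0341) = 3477 rpm
ω = 2π×3477/60 = 364.1 rad/s
τ = P_out/ω = 6740/364.1 = 18.51 N·m
In lb·ft: 18.51/1.356 = 13.7 lb·ft

13.7 lb·ft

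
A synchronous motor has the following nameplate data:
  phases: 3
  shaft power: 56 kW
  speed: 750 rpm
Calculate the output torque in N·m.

713 N·m

ω = 2π × 750/60 = 78.54 rad/s
τ = P/ω = 56000/78.54 = 713 N·m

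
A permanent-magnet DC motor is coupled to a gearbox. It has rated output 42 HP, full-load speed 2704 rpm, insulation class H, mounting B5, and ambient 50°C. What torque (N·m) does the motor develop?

P_out = 42 × 746 = 31332 W
ω = 2π × 2704/60 = 283.2 rad/s
τ = P_out/ω = 31332/283.2 = 111 N·m

111 N·m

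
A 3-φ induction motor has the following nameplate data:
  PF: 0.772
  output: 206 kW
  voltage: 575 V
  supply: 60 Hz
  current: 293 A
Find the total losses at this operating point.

19.3 kW

P_in = √3·V·I·cosφ = 1.732×575×293×0.772 = 225269 W
P_out = 206000 W
Losses = P_in − P_out = 225269 − 206000 = 19269 W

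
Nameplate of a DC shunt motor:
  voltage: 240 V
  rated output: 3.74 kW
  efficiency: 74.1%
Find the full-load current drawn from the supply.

21 A

P_out = 3.74 kW = 3740 W
P_in = P_out / η = 3740 / 0.741 = 5047 W
I = P_in / V = 5047 / 240 = 21 A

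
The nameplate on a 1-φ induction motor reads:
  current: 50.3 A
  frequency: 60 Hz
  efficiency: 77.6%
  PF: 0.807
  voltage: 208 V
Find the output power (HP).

P_in = V·I·cosφ = 208 × 50.3 × 0.807 = 8443 W
P_out = η·P_in = 0.776 × 8443 = 6552 W
= 6552/746 = 8.78 HP

8.78 HP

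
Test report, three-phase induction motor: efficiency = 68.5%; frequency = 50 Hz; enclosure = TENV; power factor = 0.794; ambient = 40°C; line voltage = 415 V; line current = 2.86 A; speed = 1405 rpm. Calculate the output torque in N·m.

P_in = √3·V·I·cosφ = 1.732 × 415 × 2.86 × 0.794 = 1632 W
P_out = η·P_in = 0.685 × 1632 = 1118 W
n = 1405 rpm
ω = 2π×1405/60 = 147.1 rad/s
τ = P_out/ω = 1118/147.1 = 7.6 N·m

7.6 N·m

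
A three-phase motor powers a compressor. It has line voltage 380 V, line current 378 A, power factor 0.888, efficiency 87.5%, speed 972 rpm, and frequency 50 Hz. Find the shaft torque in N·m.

1900 N·m

P_in = √3·V·I·cosφ = 1.732 × 380 × 378 × 0.888 = 220921 W
P_out = η·P_in = 0.875 × 220921 = 193306 W
n = 972 rpm
ω = 2π×972/60 = 101.8 rad/s
τ = P_out/ω = 193306/101.8 = 1900 N·m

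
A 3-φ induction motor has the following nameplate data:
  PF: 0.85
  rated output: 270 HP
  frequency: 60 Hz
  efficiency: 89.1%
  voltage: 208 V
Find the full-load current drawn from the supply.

738 A

P_out = 270 × 746 = 201420 W
P_in = P_out / η = 201420 / 0.891 = 226061 W
I_L = P_in / (√3·V_L·cosφ) = 226061 / (1.732 × 208 × 0.85) = 738 A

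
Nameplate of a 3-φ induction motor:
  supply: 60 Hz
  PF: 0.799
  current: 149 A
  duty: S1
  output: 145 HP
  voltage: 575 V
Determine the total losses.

10.4 kW

P_in = √3·V·I·cosφ = 1.732×575×149×0.799 = 118563 W
P_out = 145×746 = 108170 W
Losses = P_in − P_out = 118563 − 108170 = 10393 W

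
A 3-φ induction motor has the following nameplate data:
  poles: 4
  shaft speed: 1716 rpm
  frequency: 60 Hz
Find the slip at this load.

n_s = 120f/p = 120×60/4 = 1800 rpm
s = (n_s − n)/n_s = (1800 − 1716)/1800 = 0.0467

4.67 %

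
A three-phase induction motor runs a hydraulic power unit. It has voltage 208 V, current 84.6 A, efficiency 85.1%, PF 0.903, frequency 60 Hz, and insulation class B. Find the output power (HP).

P_in = √3·V·I·cosφ = 1.732 × 208 × 84.6 × 0.903 = 27521 W
P_out = η·P_in = 0.851 × 27521 = 23420 W
= 23420/746 = 31.4 HP

31.4 HP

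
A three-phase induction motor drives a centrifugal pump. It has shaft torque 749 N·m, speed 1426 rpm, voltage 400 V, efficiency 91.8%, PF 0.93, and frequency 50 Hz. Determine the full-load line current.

ω = 2π×1426/60 = 149.3 rad/s; P_out = τω = 749 × 149.3 = 111826 W
P_in = P_out / η = 111826 / 0.918 = 121815 W
I_L = P_in / (√3·V_L·cosφ) = 121815 / (1.732 × 400 × 0.93) = 189 A

189 A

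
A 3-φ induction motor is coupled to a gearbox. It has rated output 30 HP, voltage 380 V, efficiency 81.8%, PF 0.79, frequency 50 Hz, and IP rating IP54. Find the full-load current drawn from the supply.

52.6 A

P_out = 30 × 746 = 22380 W
P_in = P_out / η = 22380 / 0.818 = 27359 W
I_L = P_in / (√3·V_L·cosφ) = 27359 / (1.732 × 380 × 0.79) = 52.6 A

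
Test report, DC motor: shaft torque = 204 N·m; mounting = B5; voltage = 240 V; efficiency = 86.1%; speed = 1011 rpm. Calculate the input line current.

105 A

ω = 2π×1011/60 = 105.9 rad/s; P_out = τω = 204 × 105.9 = 21604 W
P_in = P_out / η = 21604 / 0.861 = 25092 W
I = P_in / V = 25092 / 240 = 105 A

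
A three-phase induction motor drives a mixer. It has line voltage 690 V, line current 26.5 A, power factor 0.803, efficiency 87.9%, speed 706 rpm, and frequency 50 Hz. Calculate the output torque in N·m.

P_in = √3·V·I·cosφ = 1.732 × 690 × 26.5 × 0.803 = 25431 W
P_out = η·P_in = 0.879 × 25431 = 22354 W
n = 706 rpm
ω = 2π×706/60 = 73.93 rad/s
τ = P_out/ω = 22354/73.93 = 302 N·m

302 N·m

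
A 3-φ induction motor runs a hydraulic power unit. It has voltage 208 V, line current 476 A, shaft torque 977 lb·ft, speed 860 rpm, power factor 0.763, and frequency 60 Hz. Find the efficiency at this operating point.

91.2 %

τ = 977 lb·ft × 1.356 = 1325 N·m
ω = 2π × 860/60 = 90.06 rad/s; P_out = τω = 1325 × 90.06 = 119330 W
P_in = √3·V_L·I_L·cosφ = 1.732 × 208 × 476 × 0.763 = 130841 W
η = P_out / P_in = 119330 / 130841 = 0.912 = 91.2%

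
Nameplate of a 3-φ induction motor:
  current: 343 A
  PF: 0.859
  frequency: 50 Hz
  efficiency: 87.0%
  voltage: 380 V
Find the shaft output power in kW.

169 kW

P_in = √3·V·I·cosφ = 1.732 × 380 × 343 × 0.859 = 193918 W
P_out = η·P_in = 0.87 × 193918 = 168709 W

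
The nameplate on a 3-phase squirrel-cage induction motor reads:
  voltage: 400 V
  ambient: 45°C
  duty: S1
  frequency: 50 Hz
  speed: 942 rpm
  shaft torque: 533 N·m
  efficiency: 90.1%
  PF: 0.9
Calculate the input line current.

ω = 2π×942/60 = 98.65 rad/s; P_out = τω = 533 × 98.65 = 52580 W
P_in = P_out / η = 52580 / 0.901 = 58357 W
I_L = P_in / (√3·V_L·cosφ) = 58357 / (1.732 × 400 × 0.9) = 93.6 A

93.6 A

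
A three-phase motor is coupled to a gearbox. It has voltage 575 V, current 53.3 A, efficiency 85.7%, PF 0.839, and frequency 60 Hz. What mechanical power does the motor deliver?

P_in = √3·V·I·cosφ = 1.732 × 575 × 53.3 × 0.839 = 44535 W
P_out = η·P_in = 0.857 × 44535 = 38166 W

38.2 kW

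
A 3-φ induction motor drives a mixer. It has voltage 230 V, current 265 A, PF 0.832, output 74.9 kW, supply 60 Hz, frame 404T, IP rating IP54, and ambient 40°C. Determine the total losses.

P_in = √3·V·I·cosφ = 1.732×230×265×0.832 = 87830 W
P_out = 74900 W
Losses = P_in − P_out = 87830 − 74900 = 12930 W

12.9 kW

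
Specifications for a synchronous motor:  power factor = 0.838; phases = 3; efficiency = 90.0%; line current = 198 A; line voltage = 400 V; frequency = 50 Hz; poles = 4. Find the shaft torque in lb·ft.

486 lb·ft

P_in = √3·V·I·cosφ = 1.732 × 400 × 198 × 0.838 = 114952 W
P_out = η·P_in = 0.9 × 114952 = 103457 W
n = n_s = 120×50/4 = 1500 rpm (synchronous)
ω = 2π×1500/60 = 157.1 rad/s
τ = P_out/ω = 103457/157.1 = 658.5 N·m
In lb·ft: 658.5/1.356 = 486 lb·ft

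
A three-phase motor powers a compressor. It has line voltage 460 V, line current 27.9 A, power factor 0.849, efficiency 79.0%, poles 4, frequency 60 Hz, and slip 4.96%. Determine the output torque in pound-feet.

61.4 lb·ft

P_in = √3·V·I·cosφ = 1.732 × 460 × 27.9 × 0.849 = 18872 W
P_out = η·P_in = 0.79 × 18872 = 14909 W
n_s = 120×60/4 = 1800 rpm; n = 1800×(1−0.0496) = 1711 rpm
ω = 2π×1711/60 = 179.2 rad/s
τ = P_out/ω = 14909/179.2 = 83.2 N·m
In lb·ft: 83.2/1.356 = 61.4 lb·ft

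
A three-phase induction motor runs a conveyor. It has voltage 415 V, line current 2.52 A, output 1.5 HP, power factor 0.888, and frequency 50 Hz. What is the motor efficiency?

P_out = 1.5 × 746 = 1119 W
P_in = √3·V_L·I_L·cosφ = 1.732 × 415 × 2.52 × 0.888 = 1608 W
η = P_out / P_in = 1119 / 1608 = 0.696 = 69.6%

69.6 %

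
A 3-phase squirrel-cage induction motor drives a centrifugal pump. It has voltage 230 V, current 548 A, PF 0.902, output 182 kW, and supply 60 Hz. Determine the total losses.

P_in = √3·V·I·cosφ = 1.732×230×548×0.902 = 196908 W
P_out = 182000 W
Losses = P_in − P_out = 196908 − 182000 = 14908 W

14900 W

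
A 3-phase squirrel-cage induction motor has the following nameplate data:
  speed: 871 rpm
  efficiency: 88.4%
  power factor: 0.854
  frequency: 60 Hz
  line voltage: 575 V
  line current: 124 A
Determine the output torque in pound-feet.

P_in = √3·V·I·cosφ = 1.732 × 575 × 124 × 0.854 = 105462 W
P_out = η·P_in = 0.884 × 105462 = 93228 W
n = 871 rpm
ω = 2π×871/60 = 91.21 rad/s
τ = P_out/ω = 93228/91.21 = 1022 N·m
In lb·ft: 1022/1.356 = 754 lb·ft

754 lb·ft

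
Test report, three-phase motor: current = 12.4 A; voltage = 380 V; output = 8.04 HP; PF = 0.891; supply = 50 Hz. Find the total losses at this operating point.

P_in = √3·V·I·cosφ = 1.732×380×12.4×0.891 = 7272 W
P_out = 8.04×746 = 5998 W
Losses = P_in − P_out = 7272 − 5998 = 1274 W

1270 W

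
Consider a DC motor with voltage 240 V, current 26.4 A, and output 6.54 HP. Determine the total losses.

1460 W

P_in = V·I = 240×26.4 = 6336 W
P_out = 6.54×746 = 4879 W
Losses = P_in − P_out = 6336 − 4879 = 1457 W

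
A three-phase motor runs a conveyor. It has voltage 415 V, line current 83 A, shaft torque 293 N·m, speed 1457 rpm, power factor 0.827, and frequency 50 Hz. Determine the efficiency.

90.6 %

ω = 2π × 1457/60 = 152.6 rad/s; P_out = τω = 293 × 152.6 = 44712 W
P_in = √3·V_L·I_L·cosφ = 1.732 × 415 × 83 × 0.827 = 49338 W
η = P_out / P_in = 44712 / 49338 = 0.906 = 90.6%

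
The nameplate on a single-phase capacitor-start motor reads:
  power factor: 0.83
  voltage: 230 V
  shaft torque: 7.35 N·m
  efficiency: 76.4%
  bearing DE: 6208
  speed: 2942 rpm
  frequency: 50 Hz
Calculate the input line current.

15.5 A

ω = 2π×2942/60 = 308.1 rad/s; P_out = τω = 7.35 × 308.1 = 2265 W
P_in = P_out / η = 2265 / 0.764 = 2965 W
I = P_in / (V·cosφ) = 2965 / (230 × 0.83) = 15.5 A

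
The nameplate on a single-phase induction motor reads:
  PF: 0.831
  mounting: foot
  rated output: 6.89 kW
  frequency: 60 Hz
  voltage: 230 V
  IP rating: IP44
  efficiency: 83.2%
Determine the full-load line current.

P_out = 6.89 kW = 6890 W
P_in = P_out / η = 6890 / 0.832 = 8281 W
I = P_in / (V·cosφ) = 8281 / (230 × 0.831) = 43.3 A

43.3 A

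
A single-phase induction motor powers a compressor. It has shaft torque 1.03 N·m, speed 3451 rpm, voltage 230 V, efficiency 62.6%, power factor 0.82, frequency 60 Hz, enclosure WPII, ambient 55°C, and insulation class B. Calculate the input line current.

ω = 2π×3451/60 = 361.4 rad/s; P_out = τω = 1.03 × 361.4 = 372 W
P_in = P_out / η = 372 / 0.626 = 594 W
I = P_in / (V·cosφ) = 594 / (230 × 0.82) = 3.15 A

3.15 A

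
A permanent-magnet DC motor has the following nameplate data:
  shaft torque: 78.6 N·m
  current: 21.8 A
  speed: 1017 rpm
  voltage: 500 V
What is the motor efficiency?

ω = 2π × 1017/60 = 106.5 rad/s; P_out = τω = 78.6 × 106.5 = 8371 W
P_in = V·I = 500 × 21.8 = 10900 W
η = P_out / P_in = 8371 / 10900 = 0.768 = 76.8%

76.8 %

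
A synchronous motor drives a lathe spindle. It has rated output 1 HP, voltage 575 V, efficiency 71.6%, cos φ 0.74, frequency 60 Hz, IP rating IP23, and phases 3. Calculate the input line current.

P_out = 1 × 746 = 746 W
P_in = P_out / η = 746 / 0.716 = 1042 W
I_L = P_in / (√3·V_L·cosφ) = 1042 / (1.732 × 575 × 0.74) = 1.41 A

1.41 A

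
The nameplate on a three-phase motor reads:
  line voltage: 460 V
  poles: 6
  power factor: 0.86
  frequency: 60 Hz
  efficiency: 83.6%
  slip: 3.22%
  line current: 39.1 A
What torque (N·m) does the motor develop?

P_in = √3·V·I·cosφ = 1.732 × 460 × 39.1 × 0.86 = 26791 W
P_out = η·P_in = 0.836 × 26791 = 22397 W
n_s = 120×60/6 = 1200 rpm; n = 1200×(1−0.0322) = 1161 rpm
ω = 2π×1161/60 = 121.6 rad/s
τ = P_out/ω = 22397/121.6 = 184 N·m

184 N·m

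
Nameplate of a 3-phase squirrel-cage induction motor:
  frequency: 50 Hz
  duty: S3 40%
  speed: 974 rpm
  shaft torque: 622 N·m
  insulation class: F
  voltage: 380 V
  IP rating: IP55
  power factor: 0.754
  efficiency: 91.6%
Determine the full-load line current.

ω = 2π×974/60 = 102 rad/s; P_out = τω = 622 × 102 = 63444 W
P_in = P_out / η = 63444 / 0.916 = 69262 W
I_L = P_in / (√3·V_L·cosφ) = 69262 / (1.732 × 380 × 0.754) = 140 A

140 A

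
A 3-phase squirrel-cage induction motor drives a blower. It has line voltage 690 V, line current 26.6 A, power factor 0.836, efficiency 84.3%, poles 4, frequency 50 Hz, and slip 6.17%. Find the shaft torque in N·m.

152 N·m

P_in = √3·V·I·cosφ = 1.732 × 690 × 26.6 × 0.836 = 26576 W
P_out = η·P_in = 0.843 × 26576 = 22404 W
n_s = 120×50/4 = 1500 rpm; n = 1500×(1−0.0617) = 1407 rpm
ω = 2π×1407/60 = 147.3 rad/s
τ = P_out/ω = 22404/147.3 = 152 N·m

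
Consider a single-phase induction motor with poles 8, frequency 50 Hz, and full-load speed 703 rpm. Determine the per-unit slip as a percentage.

n_s = 120f/p = 120×50/8 = 750 rpm
s = (n_s − n)/n_s = (750 − 703)/750 = 0.0627

6.27 %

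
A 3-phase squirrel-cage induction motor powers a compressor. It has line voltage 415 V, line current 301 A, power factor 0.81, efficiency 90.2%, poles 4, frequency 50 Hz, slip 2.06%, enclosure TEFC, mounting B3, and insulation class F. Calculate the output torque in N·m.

1030 N·m

P_in = √3·V·I·cosφ = 1.732 × 415 × 301 × 0.81 = 175246 W
P_out = η·P_in = 0.902 × 175246 = 158072 W
n_s = 120×50/4 = 1500 rpm; n = 1500×(1−0.0206) = 1469 rpm
ω = 2π×1469/60 = 153.8 rad/s
τ = P_out/ω = 158072/153.8 = 1030 N·m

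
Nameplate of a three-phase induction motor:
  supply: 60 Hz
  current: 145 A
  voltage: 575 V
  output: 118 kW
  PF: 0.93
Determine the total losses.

16300 W

P_in = √3·V·I·cosφ = 1.732×575×145×0.93 = 134297 W
P_out = 118000 W
Losses = P_in − P_out = 134297 − 118000 = 16297 W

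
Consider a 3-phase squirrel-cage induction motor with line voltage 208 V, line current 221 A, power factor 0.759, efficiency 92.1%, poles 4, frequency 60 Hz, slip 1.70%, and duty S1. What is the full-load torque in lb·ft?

P_in = √3·V·I·cosφ = 1.732 × 208 × 221 × 0.759 = 60429 W
P_out = η·P_in = 0.921 × 60429 = 55655 W
n_s = 120×60/4 = 1800 rpm; n = 1800×(1−0.017) = 1769 rpm
ω = 2π×1769/60 = 185.2 rad/s
τ = P_out/ω = 55655/185.2 = 300.5 N·m
In lb·ft: 300.5/1.356 = 222 lb·ft

222 lb·ft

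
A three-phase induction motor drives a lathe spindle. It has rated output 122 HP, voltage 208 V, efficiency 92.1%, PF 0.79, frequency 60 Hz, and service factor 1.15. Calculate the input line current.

347 A

P_out = 122 × 746 = 91012 W
P_in = P_out / η = 91012 / 0.921 = 98819 W
I_L = P_in / (√3·V_L·cosφ) = 98819 / (1.732 × 208 × 0.79) = 347 A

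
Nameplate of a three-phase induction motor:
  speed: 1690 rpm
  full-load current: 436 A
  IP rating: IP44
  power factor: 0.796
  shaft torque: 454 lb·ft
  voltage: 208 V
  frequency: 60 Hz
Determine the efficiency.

τ = 454 lb·ft × 1.356 = 615.6 N·m
ω = 2π × 1690/60 = 177 rad/s; P_out = τω = 615.6 × 177 = 108961 W
P_in = √3·V_L·I_L·cosφ = 1.732 × 208 × 436 × 0.796 = 125029 W
η = P_out / P_in = 108961 / 125029 = 0.871 = 87.1%

87.1 %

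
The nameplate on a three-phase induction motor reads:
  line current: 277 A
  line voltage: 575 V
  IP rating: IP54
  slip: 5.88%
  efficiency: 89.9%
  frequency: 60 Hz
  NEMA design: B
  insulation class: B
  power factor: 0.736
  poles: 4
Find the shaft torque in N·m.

P_in = √3·V·I·cosφ = 1.732 × 575 × 277 × 0.736 = 203036 W
P_out = η·P_in = 0.899 × 203036 = 182529 W
n_s = 120×60/4 = 1800 rpm; n = 1800×(1−0.0588) = 1694 rpm
ω = 2π×1694/60 = 177.4 rad/s
τ = P_out/ω = 182529/177.4 = 1030 N·m

1030 N·m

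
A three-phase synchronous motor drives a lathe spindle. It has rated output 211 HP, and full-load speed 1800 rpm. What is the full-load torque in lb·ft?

616 lb·ft

P_out = 211 × 746 = 157406 W
ω = 2π × 1800/60 = 188.5 rad/s
τ = P_out/ω = 157406/188.5 = 835 N·m
In lb·ft: 835/1.356 = 616 lb·ft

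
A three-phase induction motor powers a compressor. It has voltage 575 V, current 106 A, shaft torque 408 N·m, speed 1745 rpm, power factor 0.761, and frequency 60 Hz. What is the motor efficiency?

ω = 2π × 1745/60 = 182.7 rad/s; P_out = τω = 408 × 182.7 = 74542 W
P_in = √3·V_L·I_L·cosφ = 1.732 × 575 × 106 × 0.761 = 80335 W
η = P_out / P_in = 74542 / 80335 = 0.928 = 92.8%

92.8 %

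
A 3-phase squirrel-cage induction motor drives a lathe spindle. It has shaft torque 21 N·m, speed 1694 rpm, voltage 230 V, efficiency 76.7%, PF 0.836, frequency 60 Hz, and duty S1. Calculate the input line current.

ω = 2π×1694/60 = 177.4 rad/s; P_out = τω = 21 × 177.4 = 3725 W
P_in = P_out / η = 3725 / 0.767 = 4857 W
I_L = P_in / (√3·V_L·cosφ) = 4857 / (1.732 × 230 × 0.836) = 14.6 A

14.6 A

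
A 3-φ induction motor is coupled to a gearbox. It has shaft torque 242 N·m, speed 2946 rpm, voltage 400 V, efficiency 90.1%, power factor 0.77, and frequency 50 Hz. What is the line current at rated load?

155 A

ω = 2π×2946/60 = 308.5 rad/s; P_out = τω = 242 × 308.5 = 74657 W
P_in = P_out / η = 74657 / 0.901 = 82860 W
I_L = P_in / (√3·V_L·cosφ) = 82860 / (1.732 × 400 × 0.77) = 155 A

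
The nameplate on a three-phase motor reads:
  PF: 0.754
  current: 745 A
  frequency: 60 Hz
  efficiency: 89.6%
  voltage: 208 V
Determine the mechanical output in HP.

243 HP

P_in = √3·V·I·cosφ = 1.732 × 208 × 745 × 0.754 = 202367 W
P_out = η·P_in = 0.896 × 202367 = 181321 W
= 181321/746 = 243 HP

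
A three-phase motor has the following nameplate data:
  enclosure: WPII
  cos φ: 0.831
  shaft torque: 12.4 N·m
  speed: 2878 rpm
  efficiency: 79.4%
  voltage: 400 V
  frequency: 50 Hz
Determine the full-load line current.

ω = 2π×2878/60 = 301.4 rad/s; P_out = τω = 12.4 × 301.4 = 3737 W
P_in = P_out / η = 3737 / 0.794 = 4707 W
I_L = P_in / (√3·V_L·cosφ) = 4707 / (1.732 × 400 × 0.831) = 8.18 A

8.18 A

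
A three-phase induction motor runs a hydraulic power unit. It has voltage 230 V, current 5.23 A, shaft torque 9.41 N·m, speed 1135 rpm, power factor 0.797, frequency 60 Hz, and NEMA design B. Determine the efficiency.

ω = 2π × 1135/60 = 118.9 rad/s; P_out = τω = 9.41 × 118.9 = 1119 W
P_in = √3·V_L·I_L·cosφ = 1.732 × 230 × 5.23 × 0.797 = 1660 W
η = P_out / P_in = 1119 / 1660 = 0.674 = 67.4%

67.4 %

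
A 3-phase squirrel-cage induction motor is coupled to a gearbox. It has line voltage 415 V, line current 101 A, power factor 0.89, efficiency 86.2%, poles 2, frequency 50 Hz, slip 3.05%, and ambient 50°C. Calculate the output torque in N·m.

183 N·m

P_in = √3·V·I·cosφ = 1.732 × 415 × 101 × 0.89 = 64611 W
P_out = η·P_in = 0.862 × 64611 = 55695 W
n_s = 120×50/2 = 3000 rpm; n = 3000×(1−0.0305) = 2909 rpm
ω = 2π×2909/60 = 304.6 rad/s
τ = P_out/ω = 55695/304.6 = 183 N·m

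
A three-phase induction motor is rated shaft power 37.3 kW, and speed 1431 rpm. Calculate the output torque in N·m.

ω = 2π × 1431/60 = 149.9 rad/s
τ = P/ω = 37300/149.9 = 249 N·m

249 N·m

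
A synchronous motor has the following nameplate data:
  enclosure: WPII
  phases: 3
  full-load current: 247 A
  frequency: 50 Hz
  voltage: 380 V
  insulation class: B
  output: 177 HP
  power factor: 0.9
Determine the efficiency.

P_out = 177 × 746 = 132042 W
P_in = √3·V_L·I_L·cosφ = 1.732 × 380 × 247 × 0.9 = 146309 W
η = P_out / P_in = 132042 / 146309 = 0.902 = 90.2%

90.2 %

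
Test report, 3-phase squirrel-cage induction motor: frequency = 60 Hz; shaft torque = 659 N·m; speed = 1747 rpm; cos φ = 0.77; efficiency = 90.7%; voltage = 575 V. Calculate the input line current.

ω = 2π×1747/60 = 182.9 rad/s; P_out = τω = 659 × 182.9 = 120531 W
P_in = P_out / η = 120531 / 0.907 = 132890 W
I_L = P_in / (√3·V_L·cosφ) = 132890 / (1.732 × 575 × 0.77) = 173 A

173 A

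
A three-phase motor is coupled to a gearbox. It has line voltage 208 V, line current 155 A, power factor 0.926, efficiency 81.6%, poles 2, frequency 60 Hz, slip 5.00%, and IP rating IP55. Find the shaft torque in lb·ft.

86.9 lb·ft

P_in = √3·V·I·cosφ = 1.732 × 208 × 155 × 0.926 = 51708 W
P_out = η·P_in = 0.816 × 51708 = 42194 W
n_s = 120×60/2 = 3600 rpm; n = 3600×(1−0.05) = 3420 rpm
ω = 2π×3420/60 = 358.1 rad/s
τ = P_out/ω = 42194/358.1 = 117.8 N·m
In lb·ft: 117.8/1.356 = 86.9 lb·ft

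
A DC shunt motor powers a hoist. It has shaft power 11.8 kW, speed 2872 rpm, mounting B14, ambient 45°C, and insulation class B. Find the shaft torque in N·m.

ω = 2π × 2872/60 = 300.8 rad/s
τ = P/ω = 11800/300.8 = 39.2 N·m

39.2 N·m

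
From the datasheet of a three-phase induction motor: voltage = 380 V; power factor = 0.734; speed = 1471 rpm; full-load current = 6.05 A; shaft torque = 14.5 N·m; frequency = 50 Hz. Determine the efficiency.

76.4 %

ω = 2π × 1471/60 = 154 rad/s; P_out = τω = 14.5 × 154 = 2233 W
P_in = √3·V_L·I_L·cosφ = 1.732 × 380 × 6.05 × 0.734 = 2923 W
η = P_out / P_in = 2233 / 2923 = 0.764 = 76.4%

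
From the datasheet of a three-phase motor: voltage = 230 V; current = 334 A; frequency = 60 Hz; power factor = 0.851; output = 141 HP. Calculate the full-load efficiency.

92.9 %

P_out = 141 × 746 = 105186 W
P_in = √3·V_L·I_L·cosφ = 1.732 × 230 × 334 × 0.851 = 113227 W
η = P_out / P_in = 105186 / 113227 = 0.929 = 92.9%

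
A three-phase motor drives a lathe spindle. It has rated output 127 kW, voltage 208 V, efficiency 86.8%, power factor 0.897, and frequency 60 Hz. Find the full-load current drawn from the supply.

P_out = 127 kW = 127000 W
P_in = P_out / η = 127000 / 0.868 = 146313 W
I_L = P_in / (√3·V_L·cosφ) = 146313 / (1.732 × 208 × 0.897) = 453 A

453 A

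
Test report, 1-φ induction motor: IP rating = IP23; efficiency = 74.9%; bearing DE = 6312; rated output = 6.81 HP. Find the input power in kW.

6.78 kW

P_out = 6.81 × 746 = 5080 W
P_in = P_out/η = 5080/0.749 = 6782 W = 6.78 kW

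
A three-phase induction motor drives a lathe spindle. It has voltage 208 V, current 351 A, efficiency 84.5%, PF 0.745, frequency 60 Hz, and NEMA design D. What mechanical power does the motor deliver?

79.6 kW

P_in = √3·V·I·cosφ = 1.732 × 208 × 351 × 0.745 = 94205 W
P_out = η·P_in = 0.845 × 94205 = 79603 W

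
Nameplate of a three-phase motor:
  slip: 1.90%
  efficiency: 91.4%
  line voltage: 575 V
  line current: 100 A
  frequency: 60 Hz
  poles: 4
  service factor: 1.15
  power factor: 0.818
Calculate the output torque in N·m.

403 N·m

P_in = √3·V·I·cosφ = 1.732 × 575 × 100 × 0.818 = 81465 W
P_out = η·P_in = 0.914 × 81465 = 74459 W
n_s = 120×60/4 = 1800 rpm; n = 1800×(1−0.019) = 1766 rpm
ω = 2π×1766/60 = 184.9 rad/s
τ = P_out/ω = 74459/184.9 = 403 N·m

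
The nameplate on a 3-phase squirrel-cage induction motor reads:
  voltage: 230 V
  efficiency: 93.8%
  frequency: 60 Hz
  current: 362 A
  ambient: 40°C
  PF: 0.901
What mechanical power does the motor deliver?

P_in = √3·V·I·cosφ = 1.732 × 230 × 362 × 0.901 = 129930 W
P_out = η·P_in = 0.938 × 129930 = 121874 W

122 kW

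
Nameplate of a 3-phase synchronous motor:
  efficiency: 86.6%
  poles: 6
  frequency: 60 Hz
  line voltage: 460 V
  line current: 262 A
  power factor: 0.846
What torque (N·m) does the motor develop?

P_in = √3·V·I·cosφ = 1.732 × 460 × 262 × 0.846 = 176595 W
P_out = η·P_in = 0.866 × 176595 = 152931 W
n = n_s = 120×60/6 = 1200 rpm (synchronous)
ω = 2π×1200/60 = 125.7 rad/s
τ = P_out/ω = 152931/125.7 = 1220 N·m

1220 N·m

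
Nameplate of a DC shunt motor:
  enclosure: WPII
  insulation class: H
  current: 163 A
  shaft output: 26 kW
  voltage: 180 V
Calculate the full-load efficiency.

P_out = 26 kW = 26000 W
P_in = V·I = 180 × 163 = 29340 W
η = P_out / P_in = 26000 / 29340 = 0.886 = 88.6%

88.6 %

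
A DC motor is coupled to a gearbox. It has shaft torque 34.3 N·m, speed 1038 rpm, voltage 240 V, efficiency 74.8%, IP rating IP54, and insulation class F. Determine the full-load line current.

ω = 2π×1038/60 = 108.7 rad/s; P_out = τω = 34.3 × 108.7 = 3728 W
P_in = P_out / η = 3728 / 0.748 = 4984 W
I = P_in / V = 4984 / 240 = 20.8 A

20.8 A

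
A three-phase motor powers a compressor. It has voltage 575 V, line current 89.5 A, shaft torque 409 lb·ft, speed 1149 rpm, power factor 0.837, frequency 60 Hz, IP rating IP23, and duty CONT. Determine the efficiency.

τ = 409 lb·ft × 1.356 = 554.6 N·m
ω = 2π × 1149/60 = 120.3 rad/s; P_out = τω = 554.6 × 120.3 = 66718 W
P_in = √3·V_L·I_L·cosφ = 1.732 × 575 × 89.5 × 0.837 = 74604 W
η = P_out / P_in = 66718 / 74604 = 0.894 = 89.4%

89.4 %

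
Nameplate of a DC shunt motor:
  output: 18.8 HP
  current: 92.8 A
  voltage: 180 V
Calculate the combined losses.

P_in = V·I = 180×92.8 = 16704 W
P_out = 18.8×746 = 14025 W
Losses = P_in − P_out = 16704 − 14025 = 2679 W

2680 W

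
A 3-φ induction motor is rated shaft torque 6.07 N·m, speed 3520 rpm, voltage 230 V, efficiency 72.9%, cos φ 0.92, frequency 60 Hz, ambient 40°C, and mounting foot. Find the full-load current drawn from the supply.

ω = 2π×3520/60 = 368.6 rad/s; P_out = τω = 6.07 × 368.6 = 2237 W
P_in = P_out / η = 2237 / 0.729 = 3069 W
I_L = P_in / (√3·V_L·cosφ) = 3069 / (1.732 × 230 × 0.92) = 8.37 A

8.37 A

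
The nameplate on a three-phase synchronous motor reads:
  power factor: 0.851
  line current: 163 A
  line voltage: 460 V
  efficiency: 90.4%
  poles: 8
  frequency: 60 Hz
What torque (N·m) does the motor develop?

P_in = √3·V·I·cosφ = 1.732 × 460 × 163 × 0.851 = 110515 W
P_out = η·P_in = 0.904 × 110515 = 99906 W
n = n_s = 120×60/8 = 900 rpm (synchronous)
ω = 2π×900/60 = 94.25 rad/s
τ = P_out/ω = 99906/94.25 = 1060 N·m

1060 N·m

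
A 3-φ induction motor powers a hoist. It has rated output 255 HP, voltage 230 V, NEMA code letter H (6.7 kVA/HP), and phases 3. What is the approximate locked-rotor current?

S_LR = 6.7 × 255 = 1708.5 kVA
I_LR = S_LR/(√3·V_L) = 1708500/(1.732×230) = 4290 A

4290 A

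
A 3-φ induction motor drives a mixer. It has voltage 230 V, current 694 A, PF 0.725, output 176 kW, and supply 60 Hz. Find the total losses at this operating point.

P_in = √3·V·I·cosφ = 1.732×230×694×0.725 = 200435 W
P_out = 176000 W
Losses = P_in − P_out = 200435 − 176000 = 24435 W

24400 W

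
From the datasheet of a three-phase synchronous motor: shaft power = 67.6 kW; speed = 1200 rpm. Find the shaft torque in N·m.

538 N·m

ω = 2π × 1200/60 = 125.7 rad/s
τ = P/ω = 67600/125.7 = 538 N·m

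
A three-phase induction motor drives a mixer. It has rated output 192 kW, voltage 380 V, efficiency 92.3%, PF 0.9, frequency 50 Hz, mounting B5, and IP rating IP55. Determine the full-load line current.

P_out = 192 kW = 192000 W
P_in = P_out / η = 192000 / 0.923 = 208017 W
I_L = P_in / (√3·V_L·cosφ) = 208017 / (1.732 × 380 × 0.9) = 351 A

351 A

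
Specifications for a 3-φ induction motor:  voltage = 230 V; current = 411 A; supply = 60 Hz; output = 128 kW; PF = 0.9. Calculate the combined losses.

19.4 kW

P_in = √3·V·I·cosφ = 1.732×230×411×0.9 = 147353 W
P_out = 128000 W
Losses = P_in − P_out = 147353 − 128000 = 19353 W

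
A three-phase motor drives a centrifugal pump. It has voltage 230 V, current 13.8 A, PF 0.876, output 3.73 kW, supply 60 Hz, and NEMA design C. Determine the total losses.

P_in = √3·V·I·cosφ = 1.732×230×13.8×0.876 = 4816 W
P_out = 3730 W
Losses = P_in − P_out = 4816 − 3730 = 1086 W

1090 W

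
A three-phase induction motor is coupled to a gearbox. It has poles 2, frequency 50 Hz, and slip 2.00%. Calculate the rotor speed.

n_s = 120f/p = 120×50/2 = 3000 rpm
n = n_s(1 − s) = 3000 × (1 − 0.02) = 2940 rpm

2940 rpm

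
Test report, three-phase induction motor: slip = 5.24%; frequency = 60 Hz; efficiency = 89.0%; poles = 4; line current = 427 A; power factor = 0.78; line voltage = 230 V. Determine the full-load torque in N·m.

661 N·m

P_in = √3·V·I·cosφ = 1.732 × 230 × 427 × 0.78 = 132678 W
P_out = η·P_in = 0.89 × 132678 = 118083 W
n_s = 120×60/4 = 1800 rpm; n = 1800×(1−0.0524) = 1706 rpm
ω = 2π×1706/60 = 178.7 rad/s
τ = P_out/ω = 118083/178.7 = 661 N·m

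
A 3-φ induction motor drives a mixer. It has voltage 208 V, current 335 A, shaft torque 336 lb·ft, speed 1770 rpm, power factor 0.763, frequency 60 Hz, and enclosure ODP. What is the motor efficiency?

91.7 %

τ = 336 lb·ft × 1.356 = 455.6 N·m
ω = 2π × 1770/60 = 185.4 rad/s; P_out = τω = 455.6 × 185.4 = 84468 W
P_in = √3·V_L·I_L·cosφ = 1.732 × 208 × 335 × 0.763 = 92083 W
η = P_out / P_in = 84468 / 92083 = 0.917 = 91.7%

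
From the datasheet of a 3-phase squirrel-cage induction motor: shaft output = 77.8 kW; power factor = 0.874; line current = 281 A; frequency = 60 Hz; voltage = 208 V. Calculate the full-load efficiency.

87.9 %

P_out = 77.8 kW = 77800 W
P_in = √3·V_L·I_L·cosφ = 1.732 × 208 × 281 × 0.874 = 88477 W
η = P_out / P_in = 77800 / 88477 = 0.879 = 87.9%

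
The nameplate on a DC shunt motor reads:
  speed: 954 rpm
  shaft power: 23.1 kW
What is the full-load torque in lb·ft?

171 lb·ft

ω = 2π × 954/60 = 99.9 rad/s
τ = P/ω = 23100/99.9 = 231.2 N·m
In lb·ft: 231.2/1.356 = 171 lb·ft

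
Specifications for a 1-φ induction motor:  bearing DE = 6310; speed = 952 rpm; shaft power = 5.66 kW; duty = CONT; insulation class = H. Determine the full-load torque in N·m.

ω = 2π × 952/60 = 99.69 rad/s
τ = P/ω = 5660/99.69 = 56.8 N·m

56.8 N·m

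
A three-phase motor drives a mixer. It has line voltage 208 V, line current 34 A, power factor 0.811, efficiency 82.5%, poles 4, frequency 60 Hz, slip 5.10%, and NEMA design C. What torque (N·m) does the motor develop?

45.8 N·m

P_in = √3·V·I·cosφ = 1.732 × 208 × 34 × 0.811 = 9934 W
P_out = η·P_in = 0.825 × 9934 = 8196 W
n_s = 120×60/4 = 1800 rpm; n = 1800×(1−0.051) = 1708 rpm
ω = 2π×1708/60 = 178.9 rad/s
τ = P_out/ω = 8196/178.9 = 45.8 N·m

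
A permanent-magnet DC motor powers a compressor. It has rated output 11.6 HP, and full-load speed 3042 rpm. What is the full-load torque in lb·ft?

P_out = 11.6 × 746 = 8654 W
ω = 2π × 3042/60 = 318.6 rad/s
τ = P_out/ω = 8654/318.6 = 27.16 N·m
In lb·ft: 27.16/1.356 = 20 lb·ft

20 lb·ft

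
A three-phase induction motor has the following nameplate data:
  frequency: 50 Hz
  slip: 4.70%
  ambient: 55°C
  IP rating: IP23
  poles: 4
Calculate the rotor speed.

1430 rpm

n_s = 120f/p = 120×50/4 = 1500 rpm
n = n_s(1 − s) = 1500 × (1 − 0.047) = 1430 rpm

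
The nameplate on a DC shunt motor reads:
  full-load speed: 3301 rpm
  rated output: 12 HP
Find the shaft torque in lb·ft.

19.1 lb·ft

P_out = 12 × 746 = 8952 W
ω = 2π × 3301/60 = 345.7 rad/s
τ = P_out/ω = 8952/345.7 = 25.9 N·m
In lb·ft: 25.9/1.356 = 19.1 lb·ft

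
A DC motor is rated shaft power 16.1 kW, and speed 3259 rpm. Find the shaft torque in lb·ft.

34.8 lb·ft

ω = 2π × 3259/60 = 341.3 rad/s
τ = P/ω = 16100/341.3 = 47.17 N·m
In lb·ft: 47.17/1.356 = 34.8 lb·ft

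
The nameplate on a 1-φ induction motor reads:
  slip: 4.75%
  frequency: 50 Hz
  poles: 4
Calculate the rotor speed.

n_s = 120f/p = 120×50/4 = 1500 rpm
n = n_s(1 − s) = 1500 × (1 − 0.0475) = 1429 rpm

1429 rpm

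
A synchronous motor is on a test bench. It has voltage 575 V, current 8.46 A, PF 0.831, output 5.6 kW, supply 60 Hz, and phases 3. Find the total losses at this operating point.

P_in = √3·V·I·cosφ = 1.732×575×8.46×0.831 = 7001 W
P_out = 5600 W
Losses = P_in − P_out = 7001 − 5600 = 1401 W

1400 W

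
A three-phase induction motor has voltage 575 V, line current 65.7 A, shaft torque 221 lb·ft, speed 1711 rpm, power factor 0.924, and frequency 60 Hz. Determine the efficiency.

88.8 %

τ = 221 lb·ft × 1.356 = 299.7 N·m
ω = 2π × 1711/60 = 179.2 rad/s; P_out = τω = 299.7 × 179.2 = 53706 W
P_in = √3·V_L·I_L·cosφ = 1.732 × 575 × 65.7 × 0.924 = 60458 W
η = P_out / P_in = 53706 / 60458 = 0.888 = 88.8%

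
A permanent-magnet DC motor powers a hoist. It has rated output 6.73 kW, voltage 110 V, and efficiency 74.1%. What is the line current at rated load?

82.6 A

P_out = 6.73 kW = 6730 W
P_in = P_out / η = 6730 / 0.741 = 9082 W
I = P_in / V = 9082 / 110 = 82.6 A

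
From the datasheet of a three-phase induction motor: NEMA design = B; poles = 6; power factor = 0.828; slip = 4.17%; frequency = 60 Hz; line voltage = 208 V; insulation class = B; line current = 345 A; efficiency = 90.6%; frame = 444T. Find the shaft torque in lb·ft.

571 lb·ft

P_in = √3·V·I·cosφ = 1.732 × 208 × 345 × 0.828 = 102911 W
P_out = η·P_in = 0.906 × 102911 = 93237 W
n_s = 120×60/6 = 1200 rpm; n = 1200×(1−0.0417) = 1150 rpm
ω = 2π×1150/60 = 120.4 rad/s
τ = P_out/ω = 93237/120.4 = 774.4 N·m
In lb·ft: 774.4/1.356 = 571 lb·ft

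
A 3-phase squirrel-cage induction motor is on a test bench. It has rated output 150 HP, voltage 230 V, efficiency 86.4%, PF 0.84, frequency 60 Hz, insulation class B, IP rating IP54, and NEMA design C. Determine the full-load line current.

P_out = 150 × 746 = 111900 W
P_in = P_out / η = 111900 / 0.864 = 129514 W
I_L = P_in / (√3·V_L·cosφ) = 129514 / (1.732 × 230 × 0.84) = 387 A

387 A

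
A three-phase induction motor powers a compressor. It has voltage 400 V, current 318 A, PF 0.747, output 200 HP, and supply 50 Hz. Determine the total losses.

P_in = √3·V·I·cosφ = 1.732×400×318×0.747 = 164572 W
P_out = 200×746 = 149200 W
Losses = P_in − P_out = 164572 − 149200 = 15372 W

15400 W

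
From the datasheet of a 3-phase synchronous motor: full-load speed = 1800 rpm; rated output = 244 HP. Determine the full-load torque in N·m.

966 N·m

P_out = 244 × 746 = 182024 W
ω = 2π × 1800/60 = 188.5 rad/s
τ = P_out/ω = 182024/188.5 = 966 N·m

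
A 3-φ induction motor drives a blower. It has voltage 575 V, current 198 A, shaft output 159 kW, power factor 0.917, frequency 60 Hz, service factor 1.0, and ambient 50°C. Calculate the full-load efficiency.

87.9 %

P_out = 159 kW = 159000 W
P_in = √3·V_L·I_L·cosφ = 1.732 × 575 × 198 × 0.917 = 180822 W
η = P_out / P_in = 159000 / 180822 = 0.879 = 87.9%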